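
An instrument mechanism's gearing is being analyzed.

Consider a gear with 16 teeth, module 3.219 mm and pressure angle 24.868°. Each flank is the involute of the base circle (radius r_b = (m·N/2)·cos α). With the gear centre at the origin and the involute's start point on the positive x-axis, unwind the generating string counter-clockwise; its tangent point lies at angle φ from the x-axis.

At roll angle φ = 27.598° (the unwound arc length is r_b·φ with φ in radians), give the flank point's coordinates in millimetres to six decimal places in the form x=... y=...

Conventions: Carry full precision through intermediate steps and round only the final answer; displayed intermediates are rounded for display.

x=25.919444 y=0.850327

recognized (one wheel, involute flank): single-mesh tooth geometry, m = 3.219, N = 16
pitch radius r_p = m·N/2 = 3.219·16/2 = 25.752000
base radius r_b = r_p·cos α = 25.752000·cos 24.868° = 23.364249
roll angle φ = 27.598° = 0.48167597 rad
x = r_b·(cos φ + φ·sin φ) = 25.919444
y = r_b·(sin φ − φ·cos φ) = 0.850327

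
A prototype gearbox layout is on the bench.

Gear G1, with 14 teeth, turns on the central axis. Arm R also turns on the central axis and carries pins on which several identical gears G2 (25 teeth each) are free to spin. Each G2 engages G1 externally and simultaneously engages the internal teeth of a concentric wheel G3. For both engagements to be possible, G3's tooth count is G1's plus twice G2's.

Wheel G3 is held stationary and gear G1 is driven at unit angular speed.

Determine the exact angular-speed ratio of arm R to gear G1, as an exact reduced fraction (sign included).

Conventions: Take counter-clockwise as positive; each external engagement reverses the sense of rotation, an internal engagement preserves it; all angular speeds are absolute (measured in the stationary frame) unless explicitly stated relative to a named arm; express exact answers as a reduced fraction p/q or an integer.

recognized (axles ride arm R): planetary set, 14/25/64 teeth
ring teeth: 14 + 2·25 = 64
14(ω_sun−ω_arm) = −64(ω_ring−ω_arm),  ω_ring = 0, ω_sun = 1
14(1−ω_arm) = −64(0−ω_arm)  ⇒  78·ω_arm = 14  ⇒  ω_arm = 7/39
ω_out/ω_in = 7/39

7/39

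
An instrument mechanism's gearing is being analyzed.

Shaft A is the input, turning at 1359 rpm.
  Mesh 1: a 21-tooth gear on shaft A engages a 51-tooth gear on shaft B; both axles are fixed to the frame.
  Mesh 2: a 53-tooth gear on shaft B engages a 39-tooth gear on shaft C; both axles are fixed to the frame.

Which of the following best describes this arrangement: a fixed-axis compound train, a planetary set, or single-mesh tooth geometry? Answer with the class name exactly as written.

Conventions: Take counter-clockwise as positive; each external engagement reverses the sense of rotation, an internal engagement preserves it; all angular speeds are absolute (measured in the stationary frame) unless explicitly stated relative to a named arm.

fixed-axis compound train

class = fixed-axis compound train [2 meshes; 2 ratios multiply, 2 sense flips]
classification: fixed-axis compound train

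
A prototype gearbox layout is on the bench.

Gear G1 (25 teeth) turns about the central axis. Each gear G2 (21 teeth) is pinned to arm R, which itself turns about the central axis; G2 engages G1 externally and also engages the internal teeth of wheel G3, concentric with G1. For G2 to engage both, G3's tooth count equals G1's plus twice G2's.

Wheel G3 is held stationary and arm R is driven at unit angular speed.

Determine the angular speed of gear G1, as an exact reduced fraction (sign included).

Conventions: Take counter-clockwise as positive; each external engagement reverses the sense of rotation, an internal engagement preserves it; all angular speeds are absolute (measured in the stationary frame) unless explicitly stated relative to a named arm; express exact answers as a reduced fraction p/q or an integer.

92/25

topology: planetary set — G1 25T / G2 21T / G3 67T, arm = carrier (Willis)
ring teeth: 25 + 2·21 = 67
25(ω_sun−ω_arm) = −67(ω_ring−ω_arm),  ω_ring = 0, ω_arm = 1
ω_sun = 1 − (67/25)(0−1) = 92/25
exact speed ratio = 92/25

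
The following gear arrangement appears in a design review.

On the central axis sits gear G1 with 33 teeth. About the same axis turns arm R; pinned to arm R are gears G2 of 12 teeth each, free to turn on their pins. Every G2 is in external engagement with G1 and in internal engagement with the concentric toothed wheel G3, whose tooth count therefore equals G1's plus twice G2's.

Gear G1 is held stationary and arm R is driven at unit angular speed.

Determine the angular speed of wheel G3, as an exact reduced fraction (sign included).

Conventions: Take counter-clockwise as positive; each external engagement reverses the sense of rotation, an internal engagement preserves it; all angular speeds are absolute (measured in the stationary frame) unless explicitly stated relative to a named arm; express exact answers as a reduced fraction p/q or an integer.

class = planetary set [G3 = 33+2·12 = 57; Willis about the carrier]
ring teeth: 33 + 2·12 = 57
33(ω_sun−ω_arm) = −57(ω_ring−ω_arm),  ω_sun = 0, ω_arm = 1
ω_ring = 1 − (33/57)(0−1) = 30/19
exact speed ratio = 30/19

30/19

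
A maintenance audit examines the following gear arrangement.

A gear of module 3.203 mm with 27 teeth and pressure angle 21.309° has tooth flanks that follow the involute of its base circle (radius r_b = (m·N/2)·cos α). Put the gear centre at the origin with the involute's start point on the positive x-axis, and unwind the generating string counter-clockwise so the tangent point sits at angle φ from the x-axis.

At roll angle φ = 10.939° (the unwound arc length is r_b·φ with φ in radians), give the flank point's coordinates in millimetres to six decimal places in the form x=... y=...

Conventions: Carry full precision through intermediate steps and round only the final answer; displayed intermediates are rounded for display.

recognized (one wheel, involute flank): single-mesh tooth geometry, m = 3.203, N = 27
pitch radius r_p = m·N/2 = 3.203·27/2 = 43.240500
base radius r_b = r_p·cos α = 43.240500·cos 21.309° = 40.284327
roll angle φ = 10.939° = 0.19092157 rad
x = r_b·(cos φ + φ·sin φ) = 41.011853
y = r_b·(sin φ − φ·cos φ) = 0.093110

x=41.011853 y=0.093110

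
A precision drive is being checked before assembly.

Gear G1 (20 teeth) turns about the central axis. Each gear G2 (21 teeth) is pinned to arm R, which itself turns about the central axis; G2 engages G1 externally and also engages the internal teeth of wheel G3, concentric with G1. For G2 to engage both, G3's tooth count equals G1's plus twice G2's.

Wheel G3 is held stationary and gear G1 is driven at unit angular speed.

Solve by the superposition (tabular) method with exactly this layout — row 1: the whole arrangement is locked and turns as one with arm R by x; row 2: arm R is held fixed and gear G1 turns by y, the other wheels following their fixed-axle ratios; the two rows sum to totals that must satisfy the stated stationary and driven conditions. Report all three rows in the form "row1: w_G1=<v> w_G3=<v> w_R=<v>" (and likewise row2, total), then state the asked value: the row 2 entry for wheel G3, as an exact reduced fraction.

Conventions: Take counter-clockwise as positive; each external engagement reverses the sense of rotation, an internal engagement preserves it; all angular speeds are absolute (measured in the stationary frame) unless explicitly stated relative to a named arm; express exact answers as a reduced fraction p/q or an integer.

row1: w_G1=10/41 w_G3=10/41 w_R=10/41
row2: w_G1=31/41 w_G3=-10/41 w_R=0
total: w_G1=1 w_G3=0 w_R=10/41
asked value: -10/41

recognized (axles ride arm R): planetary set, 20/21/62 teeth
row 1 (train locked, turned with arm): all members turn x
row 2 (arm held, sun turns y): ω_ring = −(20/62)·y, ω_arm = 0
boundary: total ω_ring = x − (20/62)·y = 0 and total ω_sun = x + y = 1  ⇒  y = 31/41, x = 10/41
row 2 ring = −(20/62)·31/41 = -10/41
totals (row 1 + row 2): sun 10/41 + 31/41 = 1, ring 10/41 + (-10/41) = 0, arm 10/41 + 0 = 10/41
asked cell (row2, ring) = -10/41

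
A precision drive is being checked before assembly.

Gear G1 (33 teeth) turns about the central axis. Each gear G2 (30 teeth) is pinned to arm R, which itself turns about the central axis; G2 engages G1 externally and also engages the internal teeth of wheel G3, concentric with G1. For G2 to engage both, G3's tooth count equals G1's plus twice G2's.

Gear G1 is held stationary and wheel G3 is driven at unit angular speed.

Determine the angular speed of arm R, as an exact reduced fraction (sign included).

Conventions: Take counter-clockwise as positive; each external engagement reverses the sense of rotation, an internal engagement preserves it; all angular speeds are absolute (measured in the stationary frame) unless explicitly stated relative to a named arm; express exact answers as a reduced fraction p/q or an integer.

topology: planetary set — G1 33T / G2 30T / G3 93T, arm = carrier (Willis)
ring teeth: 33 + 2·30 = 93
33(ω_sun−ω_arm) = −93(ω_ring−ω_arm),  ω_sun = 0, ω_ring = 1
33(0−ω_arm) = −93(1−ω_arm)  ⇒  126·ω_arm = 93  ⇒  ω_arm = 31/42
exact speed ratio = 31/42

31/42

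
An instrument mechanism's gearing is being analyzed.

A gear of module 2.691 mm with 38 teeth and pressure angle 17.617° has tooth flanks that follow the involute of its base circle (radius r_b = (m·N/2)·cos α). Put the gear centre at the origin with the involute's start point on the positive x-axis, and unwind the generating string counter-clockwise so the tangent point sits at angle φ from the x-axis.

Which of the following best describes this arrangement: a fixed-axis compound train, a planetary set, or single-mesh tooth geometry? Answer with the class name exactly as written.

single-mesh involute tooth geometry (38T wheel at module 2.691)
classification: single-mesh tooth geometry

single-mesh tooth geometry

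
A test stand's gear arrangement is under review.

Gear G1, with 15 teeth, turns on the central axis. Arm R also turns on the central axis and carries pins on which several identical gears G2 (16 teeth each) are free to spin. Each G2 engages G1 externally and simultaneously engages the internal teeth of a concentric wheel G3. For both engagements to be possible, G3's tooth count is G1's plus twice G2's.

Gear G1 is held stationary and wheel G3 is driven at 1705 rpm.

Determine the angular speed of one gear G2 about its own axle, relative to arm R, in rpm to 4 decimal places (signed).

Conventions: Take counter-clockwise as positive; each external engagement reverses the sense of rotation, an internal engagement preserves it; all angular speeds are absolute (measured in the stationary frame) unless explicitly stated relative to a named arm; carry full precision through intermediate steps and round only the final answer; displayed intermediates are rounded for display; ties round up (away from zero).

class = planetary set [G3 = 15+2·16 = 47; Willis about the carrier]
normalise by the input: solve with ω_ring = 1, then scale by 1705 rpm
ring teeth: 15 + 2·16 = 47
15(ω_sun−ω_arm) = −47(ω_ring−ω_arm),  ω_sun = 0, ω_ring = 1
15(0−ω_arm) = −47(1−ω_arm)  ⇒  62·ω_arm = 47  ⇒  ω_arm = 47/62
sun–planet mesh: 15·(0−47/62) = −16·(ω_p−ω_arm)  ⇒  ω_p−ω_arm = 705/992
scale: ω_p−ω_arm = 705/992 × 1705 rpm = +1211.7188 rpm

+1211.7188 rpm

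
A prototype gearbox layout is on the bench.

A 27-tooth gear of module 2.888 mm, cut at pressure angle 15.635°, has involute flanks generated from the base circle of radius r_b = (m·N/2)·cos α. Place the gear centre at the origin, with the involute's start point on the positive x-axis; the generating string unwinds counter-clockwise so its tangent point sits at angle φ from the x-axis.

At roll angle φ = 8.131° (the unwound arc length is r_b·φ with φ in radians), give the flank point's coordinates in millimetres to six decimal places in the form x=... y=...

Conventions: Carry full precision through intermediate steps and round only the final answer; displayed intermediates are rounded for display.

class = single-mesh tooth geometry [base-circle involute, m = 2.888, 27T]
pitch radius r_p = m·N/2 = 2.888·27/2 = 38.988000
base radius r_b = r_p·cos α = 38.988000·cos 15.635° = 37.545370
roll angle φ = 8.131° = 0.14191272 rad
x = r_b·(cos φ + φ·sin φ) = 37.921536
y = r_b·(sin φ − φ·cos φ) = 0.035696

x=37.921536 y=0.035696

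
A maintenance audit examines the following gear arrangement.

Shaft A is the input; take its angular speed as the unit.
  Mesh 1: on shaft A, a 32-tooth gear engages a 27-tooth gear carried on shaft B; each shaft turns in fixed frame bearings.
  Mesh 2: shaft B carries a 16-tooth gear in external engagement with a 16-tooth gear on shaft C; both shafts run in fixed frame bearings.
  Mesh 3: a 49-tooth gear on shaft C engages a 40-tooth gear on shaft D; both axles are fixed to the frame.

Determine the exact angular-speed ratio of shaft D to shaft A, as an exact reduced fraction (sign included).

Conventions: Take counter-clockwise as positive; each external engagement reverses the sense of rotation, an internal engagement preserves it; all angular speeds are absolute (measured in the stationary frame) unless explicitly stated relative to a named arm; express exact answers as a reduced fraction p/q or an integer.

-196/135

class = fixed-axis compound train [3 meshes; 3 ratios multiply, 3 sense flips]
mesh 1 [32T→27T]: running ratio 32/27, sense −
mesh 2 [16T→16T]: running ratio 32/27, sense +
mesh 3 [49T→40T]: running ratio 196/135, sense −
ω_out/ω_in = -196/135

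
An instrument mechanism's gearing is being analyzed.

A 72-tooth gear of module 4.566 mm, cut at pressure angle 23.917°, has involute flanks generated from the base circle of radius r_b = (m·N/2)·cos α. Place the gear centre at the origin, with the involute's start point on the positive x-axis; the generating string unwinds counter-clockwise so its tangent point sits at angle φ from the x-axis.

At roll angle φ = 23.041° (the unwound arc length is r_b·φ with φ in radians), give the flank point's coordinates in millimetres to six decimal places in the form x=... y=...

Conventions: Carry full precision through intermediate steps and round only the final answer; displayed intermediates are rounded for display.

class = single-mesh tooth geometry [base-circle involute, m = 4.566, 72T]
pitch radius r_p = m·N/2 = 4.566·72/2 = 164.376000
base radius r_b = r_p·cos α = 164.376000·cos 23.917° = 150.261642
roll angle φ = 23.041° = 0.40214131 rad
x = r_b·(cos φ + φ·sin φ) = 161.924800
y = r_b·(sin φ − φ·cos φ) = 3.204965

x=161.924800 y=3.204965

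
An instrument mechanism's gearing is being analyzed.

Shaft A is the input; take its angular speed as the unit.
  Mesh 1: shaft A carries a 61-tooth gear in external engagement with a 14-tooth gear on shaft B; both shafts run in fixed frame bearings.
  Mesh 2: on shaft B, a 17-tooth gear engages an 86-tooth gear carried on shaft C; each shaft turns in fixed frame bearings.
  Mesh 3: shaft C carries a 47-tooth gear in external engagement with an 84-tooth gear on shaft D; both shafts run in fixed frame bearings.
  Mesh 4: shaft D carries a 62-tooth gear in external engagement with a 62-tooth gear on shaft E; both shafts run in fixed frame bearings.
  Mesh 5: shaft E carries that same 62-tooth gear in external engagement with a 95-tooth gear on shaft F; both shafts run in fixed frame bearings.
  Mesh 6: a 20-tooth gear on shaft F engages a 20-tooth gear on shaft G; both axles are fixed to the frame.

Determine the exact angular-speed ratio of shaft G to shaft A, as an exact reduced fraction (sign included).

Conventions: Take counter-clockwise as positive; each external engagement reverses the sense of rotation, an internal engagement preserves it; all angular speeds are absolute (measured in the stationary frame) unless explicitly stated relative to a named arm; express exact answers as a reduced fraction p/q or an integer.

class = fixed-axis compound train [6 meshes; 6 ratios multiply, 6 sense flips]
mesh 1 [61T→14T]: running ratio 61/14, sense −
mesh 2 [17T→86T]: running ratio 1037/1204, sense +
mesh 3 [47T→84T]: running ratio 48739/101136, sense −
mesh 4 [62T→62T]: running ratio 48739/101136, sense +
mesh 5 [62T→95T]: running ratio 1510909/4803960, sense −
mesh 6 [20T→20T]: running ratio 1510909/4803960, sense +
ω_out/ω_in = 1510909/4803960

1510909/4803960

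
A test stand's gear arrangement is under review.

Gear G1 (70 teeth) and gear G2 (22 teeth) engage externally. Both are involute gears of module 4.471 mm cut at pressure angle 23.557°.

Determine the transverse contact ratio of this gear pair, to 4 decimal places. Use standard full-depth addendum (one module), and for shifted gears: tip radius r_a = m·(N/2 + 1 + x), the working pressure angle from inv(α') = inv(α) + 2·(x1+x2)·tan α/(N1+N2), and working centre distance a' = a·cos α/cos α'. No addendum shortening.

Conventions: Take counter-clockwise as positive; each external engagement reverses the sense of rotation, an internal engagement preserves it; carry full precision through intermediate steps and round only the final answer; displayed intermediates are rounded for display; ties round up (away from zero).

1.5458

topology: single-mesh involute geometry — m = 4.471, 70T/22T pair
base radii: r_b1 = 143.443999, r_b2 = 45.082400
tip radii: r_a1 = 160.956000, r_a2 = 53.652000
no profile shift: α' = α, a' = a
action lengths: √(r_a1²−r_b1²) = 73.011322, √(r_a2²−r_b2²) = 29.088045
base pitch p_b = π·m·cos α = 12.875503
CR = (73.011322 + 29.088045 − 205.666000·sin 23.55700°)/12.875503 = 1.545776
contact ratio ≈ 1.5458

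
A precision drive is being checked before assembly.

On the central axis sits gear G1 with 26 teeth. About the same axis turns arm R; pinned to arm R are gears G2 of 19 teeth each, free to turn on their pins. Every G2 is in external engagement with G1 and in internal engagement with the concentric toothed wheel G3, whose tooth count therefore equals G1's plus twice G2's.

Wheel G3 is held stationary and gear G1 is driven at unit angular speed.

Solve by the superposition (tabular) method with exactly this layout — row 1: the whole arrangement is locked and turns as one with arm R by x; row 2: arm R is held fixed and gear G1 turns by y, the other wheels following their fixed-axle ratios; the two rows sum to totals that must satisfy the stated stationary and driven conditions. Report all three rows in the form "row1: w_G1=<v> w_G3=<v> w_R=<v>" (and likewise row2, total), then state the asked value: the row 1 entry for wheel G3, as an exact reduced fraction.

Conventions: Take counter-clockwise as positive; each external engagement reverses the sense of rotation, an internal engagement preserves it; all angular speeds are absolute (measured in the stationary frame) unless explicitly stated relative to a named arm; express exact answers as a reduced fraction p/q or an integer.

topology: planetary set — G1 26T / G2 19T / G3 64T, arm = carrier (Willis)
superposition row 1 [locked train]: every member turns x
row 2: sun turns y, ring = −(26/64)·y, arm 0
boundary: total ω_ring = x − (26/64)·y = 0 and total ω_sun = x + y = 1  ⇒  y = 32/45, x = 13/45
row 2 ring = −(26/64)·32/45 = -13/45
totals (row 1 + row 2): sun 13/45 + 32/45 = 1, ring 13/45 + (-13/45) = 0, arm 13/45 + 0 = 13/45
asked cell (row1, ring) = 13/45

row1: w_G1=13/45 w_G3=13/45 w_R=13/45
row2: w_G1=32/45 w_G3=-13/45 w_R=0
total: w_G1=1 w_G3=0 w_R=13/45
asked value: 13/45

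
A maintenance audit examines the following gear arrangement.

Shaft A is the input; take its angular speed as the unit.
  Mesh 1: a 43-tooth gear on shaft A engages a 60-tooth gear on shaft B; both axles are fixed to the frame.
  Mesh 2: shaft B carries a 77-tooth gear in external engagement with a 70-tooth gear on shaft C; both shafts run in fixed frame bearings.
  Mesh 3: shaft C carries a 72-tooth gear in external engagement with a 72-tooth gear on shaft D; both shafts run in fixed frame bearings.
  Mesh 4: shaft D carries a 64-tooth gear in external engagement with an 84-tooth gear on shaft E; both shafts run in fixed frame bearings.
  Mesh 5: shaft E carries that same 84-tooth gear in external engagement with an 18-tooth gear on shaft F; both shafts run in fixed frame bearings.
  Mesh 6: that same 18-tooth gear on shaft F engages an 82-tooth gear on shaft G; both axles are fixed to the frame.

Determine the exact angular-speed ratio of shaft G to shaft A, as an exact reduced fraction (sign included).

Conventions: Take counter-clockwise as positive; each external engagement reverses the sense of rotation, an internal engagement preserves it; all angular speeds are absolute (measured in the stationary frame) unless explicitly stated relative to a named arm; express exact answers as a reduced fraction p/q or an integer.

1892/3075

class = fixed-axis compound train [6 meshes; 6 ratios multiply, 6 sense flips]
mesh 1 [43T→60T]: running ratio 43/60, sense −
mesh 2 [77T→70T]: running ratio 473/600, sense +
mesh 3 [72T→72T]: running ratio 473/600, sense −
mesh 4 [64T→84T]: running ratio 946/1575, sense +
mesh 5 [84T→18T]: running ratio 1892/675, sense −
mesh 6 [18T→82T]: running ratio 1892/3075, sense +
ω_out/ω_in = 1892/3075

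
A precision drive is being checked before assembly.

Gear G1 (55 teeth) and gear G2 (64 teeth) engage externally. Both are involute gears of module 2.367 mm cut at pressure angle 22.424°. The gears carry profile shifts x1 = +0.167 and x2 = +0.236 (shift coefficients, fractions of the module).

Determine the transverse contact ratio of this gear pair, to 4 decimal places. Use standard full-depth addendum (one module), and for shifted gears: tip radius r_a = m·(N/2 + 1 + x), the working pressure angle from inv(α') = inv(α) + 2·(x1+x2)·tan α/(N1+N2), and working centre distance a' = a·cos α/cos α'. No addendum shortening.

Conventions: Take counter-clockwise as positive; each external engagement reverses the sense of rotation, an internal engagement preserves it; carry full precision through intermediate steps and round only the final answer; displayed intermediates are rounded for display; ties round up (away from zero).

1.6152

topology: single-mesh involute geometry — m = 2.367, 55T/64T pair
base radii: r_b1 = 60.170617, r_b2 = 70.016718
tip radii: r_a1 = 67.854789, r_a2 = 78.669612
inv(α') = inv(22.424°) + 2·(+0.167+0.236)·tan α/(55+64) = 0.02408274  ⇒  α' = 23.32358°
a' = a·cos α / cos α' = 140.8365·cos 22.424°/cos 23.32358° = 141.772485
action lengths: √(r_a1²−r_b1²) = 31.365096, √(r_a2²−r_b2²) = 35.868747
base pitch p_b = π·m·cos α = 6.873875
CR = (31.365096 + 35.868747 − 141.772485·sin 23.32358°)/6.873875 = 1.615215
contact ratio ≈ 1.6152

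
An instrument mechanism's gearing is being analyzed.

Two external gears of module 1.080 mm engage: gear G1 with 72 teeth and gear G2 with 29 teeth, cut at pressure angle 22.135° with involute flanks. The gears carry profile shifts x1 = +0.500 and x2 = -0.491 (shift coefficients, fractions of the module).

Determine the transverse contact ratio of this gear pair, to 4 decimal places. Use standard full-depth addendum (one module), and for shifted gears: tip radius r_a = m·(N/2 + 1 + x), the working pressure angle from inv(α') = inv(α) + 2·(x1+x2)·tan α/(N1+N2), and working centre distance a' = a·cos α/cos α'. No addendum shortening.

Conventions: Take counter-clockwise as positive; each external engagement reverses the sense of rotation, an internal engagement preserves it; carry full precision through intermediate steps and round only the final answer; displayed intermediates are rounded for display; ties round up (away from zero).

1.6495

topology: single-mesh involute geometry — m = 1.080, 72T/29T pair
base radii: r_b1 = 36.014491, r_b2 = 14.505837
tip radii: r_a1 = 40.500000, r_a2 = 16.209720
inv(α') = inv(22.135°) + 2·(+0.500-0.491)·tan α/(72+29) = 0.02051352  ⇒  α' = 22.16007°
a' = a·cos α / cos α' = 54.5400·cos 22.135°/cos 22.16007° = 54.549715
action lengths: √(r_a1²−r_b1²) = 18.525832, √(r_a2²−r_b2²) = 7.234344
base pitch p_b = π·m·cos α = 3.142857
CR = (18.525832 + 7.234344 − 54.549715·sin 22.16007°)/3.142857 = 1.649540
contact ratio ≈ 1.6495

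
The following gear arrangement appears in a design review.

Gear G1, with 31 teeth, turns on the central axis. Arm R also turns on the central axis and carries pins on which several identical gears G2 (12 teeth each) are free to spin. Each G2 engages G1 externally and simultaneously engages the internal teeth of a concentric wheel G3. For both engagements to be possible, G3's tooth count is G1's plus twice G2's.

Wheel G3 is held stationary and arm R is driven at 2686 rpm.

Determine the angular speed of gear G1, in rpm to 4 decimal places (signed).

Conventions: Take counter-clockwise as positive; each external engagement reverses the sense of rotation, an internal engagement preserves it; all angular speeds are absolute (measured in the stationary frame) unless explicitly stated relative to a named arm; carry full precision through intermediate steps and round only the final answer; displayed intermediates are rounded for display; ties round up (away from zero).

+7451.4839 rpm

planetary set (31T centre, 12T on arm, 55T internal) — Willis relation
normalise by the input: solve with ω_arm = 1, then scale by 2686 rpm
ring teeth: 31 + 2·12 = 55
31(ω_sun−ω_arm) = −55(ω_ring−ω_arm),  ω_ring = 0, ω_arm = 1
ω_sun = 1 − (55/31)(0−1) = 86/31
scale: ω_sun = 86/31 × 2686 rpm = +7451.4839 rpm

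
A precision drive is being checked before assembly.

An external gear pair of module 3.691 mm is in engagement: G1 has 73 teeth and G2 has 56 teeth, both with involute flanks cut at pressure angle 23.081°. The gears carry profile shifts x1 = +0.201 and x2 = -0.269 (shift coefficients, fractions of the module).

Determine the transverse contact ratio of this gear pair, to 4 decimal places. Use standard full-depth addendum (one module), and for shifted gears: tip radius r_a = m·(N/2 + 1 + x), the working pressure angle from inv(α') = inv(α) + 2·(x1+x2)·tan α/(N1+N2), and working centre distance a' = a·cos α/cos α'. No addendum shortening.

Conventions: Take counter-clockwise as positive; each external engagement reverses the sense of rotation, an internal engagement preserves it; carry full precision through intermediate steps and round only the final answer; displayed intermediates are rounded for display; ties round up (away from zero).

1.6461

recognized (one external pair, fixed centres): single-mesh tooth geometry, m = 3.691, N1 = 73, N2 = 56
base radii: r_b1 = 123.937253, r_b2 = 95.075153
tip radii: r_a1 = 139.154391, r_a2 = 106.046121
inv(α') = inv(23.081°) + 2·(+0.201-0.269)·tan α/(73+56) = 0.02285554  ⇒  α' = 22.93827°
a' = a·cos α / cos α' = 238.0695·cos 23.081°/cos 22.93827° = 237.817777
action lengths: √(r_a1²−r_b1²) = 63.273232, √(r_a2²−r_b2²) = 46.973344
base pitch p_b = π·m·cos α = 10.667407
CR = (63.273232 + 46.973344 − 237.817777·sin 22.93827°)/10.667407 = 1.646106
contact ratio ≈ 1.6461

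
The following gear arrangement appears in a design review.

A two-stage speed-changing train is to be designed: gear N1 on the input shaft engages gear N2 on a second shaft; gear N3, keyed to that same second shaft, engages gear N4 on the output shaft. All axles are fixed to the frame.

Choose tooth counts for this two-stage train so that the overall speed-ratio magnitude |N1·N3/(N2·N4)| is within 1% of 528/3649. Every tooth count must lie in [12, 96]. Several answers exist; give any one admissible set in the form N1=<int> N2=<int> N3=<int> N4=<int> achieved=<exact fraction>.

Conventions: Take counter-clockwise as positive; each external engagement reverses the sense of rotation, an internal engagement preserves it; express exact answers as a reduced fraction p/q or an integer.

N1=12 N2=41 N3=44 N4=89 achieved=528/3649

design class (target 528/3649): fixed-axis compound train
target = 528/3649 in lowest terms: an exact hit needs N1·N3 = k·528 and N2·N4 = k·3649 for one integer k, every count in [12, 96]; additionally prefer no 1:1 stage (N1 ≠ N2, N3 ≠ N4)
k = 1: N1·N3 = 528 = 12·44, N2·N4 = 3649 = 41·89
achieved = 12·44/(41·89) = 528/3649; |achieved − target| = 0 ≤ 132/91225 ✓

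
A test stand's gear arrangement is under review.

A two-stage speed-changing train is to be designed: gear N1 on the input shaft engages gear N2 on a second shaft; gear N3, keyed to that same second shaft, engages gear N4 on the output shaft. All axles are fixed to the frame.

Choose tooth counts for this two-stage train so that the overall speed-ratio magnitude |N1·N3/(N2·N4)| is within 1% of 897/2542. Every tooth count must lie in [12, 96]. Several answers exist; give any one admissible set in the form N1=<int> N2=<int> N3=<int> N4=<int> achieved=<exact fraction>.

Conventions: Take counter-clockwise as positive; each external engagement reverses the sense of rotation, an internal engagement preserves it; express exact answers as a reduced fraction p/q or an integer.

class = fixed-axis compound train [2-stage, 897/2542 wanted]
target = 897/2542 in lowest terms: an exact hit needs N1·N3 = k·897 and N2·N4 = k·2542 for one integer k, every count in [12, 96]; additionally prefer no 1:1 stage (N1 ≠ N2, N3 ≠ N4)
k = 1: N1·N3 = 897 = 13·69, N2·N4 = 2542 = 31·82
achieved = 13·69/(31·82) = 897/2542; |achieved − target| = 0 ≤ 897/254200 ✓

N1=13 N2=31 N3=69 N4=82 achieved=897/2542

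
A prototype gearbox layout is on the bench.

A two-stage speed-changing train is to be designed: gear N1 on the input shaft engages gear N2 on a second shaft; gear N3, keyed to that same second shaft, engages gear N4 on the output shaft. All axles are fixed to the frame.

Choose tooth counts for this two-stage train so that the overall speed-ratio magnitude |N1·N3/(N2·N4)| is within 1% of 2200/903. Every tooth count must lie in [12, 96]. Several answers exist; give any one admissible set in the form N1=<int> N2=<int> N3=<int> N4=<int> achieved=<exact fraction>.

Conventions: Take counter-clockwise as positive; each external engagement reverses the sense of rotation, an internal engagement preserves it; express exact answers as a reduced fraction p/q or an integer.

design class (target 2200/903): fixed-axis compound train
target = 2200/903 in lowest terms: an exact hit needs N1·N3 = k·2200 and N2·N4 = k·903 for one integer k, every count in [12, 96]; additionally prefer no 1:1 stage (N1 ≠ N2, N3 ≠ N4)
k = 1: N1·N3 = 2200 = 25·88, N2·N4 = 903 = 21·43
achieved = 25·88/(21·43) = 2200/903; |achieved − target| = 0 ≤ 22/903 ✓

N1=25 N2=21 N3=88 N4=43 achieved=2200/903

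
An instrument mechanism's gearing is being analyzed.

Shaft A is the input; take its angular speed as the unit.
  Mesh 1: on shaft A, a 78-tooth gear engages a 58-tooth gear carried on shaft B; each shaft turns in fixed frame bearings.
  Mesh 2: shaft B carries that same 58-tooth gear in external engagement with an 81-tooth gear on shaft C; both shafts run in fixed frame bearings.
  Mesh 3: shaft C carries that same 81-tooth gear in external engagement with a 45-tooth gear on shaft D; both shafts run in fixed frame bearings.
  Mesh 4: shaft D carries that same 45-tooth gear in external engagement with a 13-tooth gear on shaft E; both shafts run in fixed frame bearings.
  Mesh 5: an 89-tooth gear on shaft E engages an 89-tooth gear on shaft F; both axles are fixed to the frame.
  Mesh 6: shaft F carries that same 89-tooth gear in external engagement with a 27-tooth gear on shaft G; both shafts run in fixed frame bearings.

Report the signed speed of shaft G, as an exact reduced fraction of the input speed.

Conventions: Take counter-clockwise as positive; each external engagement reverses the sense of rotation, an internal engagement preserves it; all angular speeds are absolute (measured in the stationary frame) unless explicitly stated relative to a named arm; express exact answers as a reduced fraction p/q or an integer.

6-mesh fixed-axis compound train (all bearings frame-fixed)
mesh 1 [78T→58T]: |ω|/ω_in = 1×78/58 = 39/29, sense flips to −
mesh 2 [58T→81T]: |ω|/ω_in = (39/29)×58/81 = 26/27, sense flips to +
mesh 3 [81T→45T]: |ω|/ω_in = (26/27)×81/45 = 26/15, sense flips to −
mesh 4 [45T→13T]: |ω|/ω_in = (26/15)×45/13 = 6, sense flips to +
mesh 5 [89T→89T]: |ω|/ω_in = 6×89/89 = 6, sense flips to −
mesh 6 [89T→27T]: |ω|/ω_in = 6×89/27 = 178/9, sense flips to +
signed output speed (× input speed) = 178/9

178/9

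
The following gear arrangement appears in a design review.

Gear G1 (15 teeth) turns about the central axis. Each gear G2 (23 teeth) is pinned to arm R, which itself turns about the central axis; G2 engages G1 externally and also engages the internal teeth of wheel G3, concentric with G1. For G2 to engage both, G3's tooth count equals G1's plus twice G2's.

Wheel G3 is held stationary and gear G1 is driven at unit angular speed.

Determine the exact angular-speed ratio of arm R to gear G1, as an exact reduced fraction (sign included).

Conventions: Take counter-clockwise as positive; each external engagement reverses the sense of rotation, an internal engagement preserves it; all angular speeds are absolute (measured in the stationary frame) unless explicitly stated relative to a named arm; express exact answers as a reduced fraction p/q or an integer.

recognized (axles ride arm R): planetary set, 15/23/61 teeth
ring teeth: 15 + 2·23 = 61
15(ω_sun−ω_arm) = −61(ω_ring−ω_arm),  ω_ring = 0, ω_sun = 1
15(1−ω_arm) = −61(0−ω_arm)  ⇒  76·ω_arm = 15  ⇒  ω_arm = 15/76
ω_out/ω_in = 15/76

15/76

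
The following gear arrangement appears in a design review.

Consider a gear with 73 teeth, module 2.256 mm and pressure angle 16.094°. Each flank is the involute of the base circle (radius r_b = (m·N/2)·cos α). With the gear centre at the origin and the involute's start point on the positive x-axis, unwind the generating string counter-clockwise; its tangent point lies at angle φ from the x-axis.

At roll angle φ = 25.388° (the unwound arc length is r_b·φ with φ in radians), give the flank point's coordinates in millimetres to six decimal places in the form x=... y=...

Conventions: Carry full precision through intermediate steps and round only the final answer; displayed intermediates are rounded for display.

x=86.506632 y=2.249645

recognized (one wheel, involute flank): single-mesh tooth geometry, m = 2.256, N = 73
pitch radius r_p = m·N/2 = 2.256·73/2 = 82.344000
base radius r_b = r_p·cos α = 82.344000·cos 16.094° = 79.116790
roll angle φ = 25.388° = 0.44310419 rad
x = r_b·(cos φ + φ·sin φ) = 86.506632
y = r_b·(sin φ − φ·cos φ) = 2.249645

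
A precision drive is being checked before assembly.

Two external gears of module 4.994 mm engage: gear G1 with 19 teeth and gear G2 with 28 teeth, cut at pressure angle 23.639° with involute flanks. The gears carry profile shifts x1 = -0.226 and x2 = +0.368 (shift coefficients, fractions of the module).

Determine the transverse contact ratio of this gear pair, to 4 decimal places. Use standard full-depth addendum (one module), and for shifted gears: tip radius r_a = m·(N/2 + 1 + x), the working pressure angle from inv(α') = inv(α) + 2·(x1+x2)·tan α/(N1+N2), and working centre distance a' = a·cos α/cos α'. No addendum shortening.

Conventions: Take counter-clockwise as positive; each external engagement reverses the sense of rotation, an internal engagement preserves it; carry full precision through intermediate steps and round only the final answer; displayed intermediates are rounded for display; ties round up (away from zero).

single-mesh involute tooth geometry (19T engaging 28T at module 4.994)
base radii: r_b1 = 43.462058, r_b2 = 64.049349
tip radii: r_a1 = 51.308356, r_a2 = 76.747792
inv(α') = inv(23.639°) + 2·(-0.226+0.368)·tan α/(19+28) = 0.02776654  ⇒  α' = 24.40188°
a' = a·cos α / cos α' = 117.3590·cos 23.639°/cos 24.40188° = 118.057471
action lengths: √(r_a1²−r_b1²) = 27.268973, √(r_a2²−r_b2²) = 42.283619
base pitch p_b = π·m·cos α = 14.372640
CR = (27.268973 + 42.283619 − 118.057471·sin 24.40188°)/14.372640 = 1.445733
contact ratio ≈ 1.4457

1.4457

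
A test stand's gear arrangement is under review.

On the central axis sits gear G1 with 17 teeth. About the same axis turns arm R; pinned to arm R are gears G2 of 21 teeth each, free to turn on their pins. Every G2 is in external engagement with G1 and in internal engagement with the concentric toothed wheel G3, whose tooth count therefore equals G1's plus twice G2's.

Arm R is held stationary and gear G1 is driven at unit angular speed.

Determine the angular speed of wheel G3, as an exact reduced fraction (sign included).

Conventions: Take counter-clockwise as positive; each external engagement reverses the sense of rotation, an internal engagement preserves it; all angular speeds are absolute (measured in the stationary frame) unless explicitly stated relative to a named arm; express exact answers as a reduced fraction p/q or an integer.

planetary set (17T centre, 21T on arm, 59T internal) — Willis relation
ring teeth: 17 + 2·21 = 59
17(ω_sun−ω_arm) = −59(ω_ring−ω_arm),  ω_arm = 0, ω_sun = 1
ω_ring = 0 − (17/59)(1−0) = -17/59
exact speed ratio = -17/59

-17/59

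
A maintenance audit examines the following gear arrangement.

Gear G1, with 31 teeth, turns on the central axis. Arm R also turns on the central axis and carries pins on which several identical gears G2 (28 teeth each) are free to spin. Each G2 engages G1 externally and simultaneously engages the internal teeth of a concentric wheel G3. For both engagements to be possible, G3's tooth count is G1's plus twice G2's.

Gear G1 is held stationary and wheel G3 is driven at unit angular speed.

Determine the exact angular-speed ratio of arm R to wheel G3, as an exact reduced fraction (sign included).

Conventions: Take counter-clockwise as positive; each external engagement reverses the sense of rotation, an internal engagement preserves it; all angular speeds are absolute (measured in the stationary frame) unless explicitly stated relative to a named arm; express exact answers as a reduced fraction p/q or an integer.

87/118

class = planetary set [G3 = 31+2·28 = 87; Willis about the carrier]
ring teeth: 31 + 2·28 = 87
31(ω_sun−ω_arm) = −87(ω_ring−ω_arm),  ω_sun = 0, ω_ring = 1
31(0−ω_arm) = −87(1−ω_arm)  ⇒  118·ω_arm = 87  ⇒  ω_arm = 87/118
ω_out/ω_in = 87/118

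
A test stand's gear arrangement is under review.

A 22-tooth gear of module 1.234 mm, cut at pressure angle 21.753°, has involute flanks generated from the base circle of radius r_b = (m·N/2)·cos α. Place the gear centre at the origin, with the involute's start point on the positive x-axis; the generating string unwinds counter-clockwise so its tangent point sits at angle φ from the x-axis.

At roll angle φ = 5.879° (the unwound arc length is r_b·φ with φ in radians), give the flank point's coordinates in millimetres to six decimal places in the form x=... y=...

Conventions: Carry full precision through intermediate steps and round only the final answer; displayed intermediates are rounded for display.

x=12.673591 y=0.004535

topology: single-mesh involute geometry — m = 1.234, N = 22
pitch radius r_p = m·N/2 = 1.234·22/2 = 13.574000
base radius r_b = r_p·cos α = 13.574000·cos 21.753° = 12.607397
roll angle φ = 5.879° = 0.10260791 rad
x = r_b·(cos φ + φ·sin φ) = 12.673591
y = r_b·(sin φ − φ·cos φ) = 0.004535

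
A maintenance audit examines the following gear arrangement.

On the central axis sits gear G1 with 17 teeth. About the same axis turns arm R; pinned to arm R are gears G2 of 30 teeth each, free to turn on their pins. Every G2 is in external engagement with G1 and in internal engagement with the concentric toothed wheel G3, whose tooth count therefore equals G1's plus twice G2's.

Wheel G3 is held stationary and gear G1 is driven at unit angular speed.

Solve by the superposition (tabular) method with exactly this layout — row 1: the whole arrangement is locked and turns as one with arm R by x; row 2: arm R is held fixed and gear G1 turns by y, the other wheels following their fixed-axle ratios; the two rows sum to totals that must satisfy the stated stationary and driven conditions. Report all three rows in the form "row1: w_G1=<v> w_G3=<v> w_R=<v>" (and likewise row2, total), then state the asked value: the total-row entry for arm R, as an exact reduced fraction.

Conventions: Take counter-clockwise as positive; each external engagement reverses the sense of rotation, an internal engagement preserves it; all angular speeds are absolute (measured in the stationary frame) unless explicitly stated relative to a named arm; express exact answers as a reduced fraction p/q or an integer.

planetary set (17T centre, 30T on arm, 77T internal) — Willis relation
row 1: whole set turns with the arm by x
row 2: sun turns y, ring = −(17/77)·y, arm 0
boundary: total ω_ring = x − (17/77)·y = 0 and total ω_sun = x + y = 1  ⇒  y = 77/94, x = 17/94
row 2 ring = −(17/77)·77/94 = -17/94
totals (row 1 + row 2): sun 17/94 + 77/94 = 1, ring 17/94 + (-17/94) = 0, arm 17/94 + 0 = 17/94
asked cell (total, arm) = 17/94

row1: w_G1=17/94 w_G3=17/94 w_R=17/94
row2: w_G1=77/94 w_G3=-17/94 w_R=0
total: w_G1=1 w_G3=0 w_R=17/94
asked value: 17/94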